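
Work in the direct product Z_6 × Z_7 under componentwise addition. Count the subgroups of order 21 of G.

|G| = 42 and 21 | 42, so subgroups of order 21 are possible by Lagrange.
The subgroups of order 21 are: {(0,0), (0,1), (0,2), (0,3), (0,4), (0,5), (0,6), (2,0), (2,1), (2,2), (2,3), (2,4), (2,5), (2,6), (4,0), (4,1), (4,2), (4,3), (4,4), (4,5), (4,6)}.
So G has 1 subgroup of order 21.

1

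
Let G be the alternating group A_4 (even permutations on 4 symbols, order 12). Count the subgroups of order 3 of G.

4

|G| = 12 and 3 | 12, so subgroups of order 3 are possible by Lagrange.
The subgroups of order 3 are: {e, (1 2 3), (1 3 2)}; {e, (1 2 4), (1 4 2)}; {e, (1 3 4), (1 4 3)}; {e, (2 3 4), (2 4 3)}.
So G has 4 subgroups of order 3.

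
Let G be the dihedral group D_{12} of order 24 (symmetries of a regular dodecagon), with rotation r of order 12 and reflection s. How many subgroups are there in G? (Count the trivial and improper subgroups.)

34

|G| = 24, so by Lagrange every subgroup order divides 24. Divisors: 1, 2, 3, 4, 6, 8, 12, 24.
Subgroups by order — order 1: 1; order 2: 13; order 3: 1; order 4: 7; order 6: 5; order 8: 3; order 12: 3; order 24: 1.
Total: 1 + 13 + 1 + 7 + 5 + 3 + 3 + 1 = 34.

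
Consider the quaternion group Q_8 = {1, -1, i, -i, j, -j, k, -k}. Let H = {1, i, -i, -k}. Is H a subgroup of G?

No

-k ∈ H but its inverse k ∉ H, so H is not a subgroup.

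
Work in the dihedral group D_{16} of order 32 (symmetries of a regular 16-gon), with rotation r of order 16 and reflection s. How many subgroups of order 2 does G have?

17

|G| = 32 and 2 | 32, so subgroups of order 2 are possible by Lagrange.
The subgroups of order 2 are: {e, r^10s}; {e, r^11s}; {e, r^12s}; {e, r^13s}; … (17 in all).
So G has 17 subgroups of order 2.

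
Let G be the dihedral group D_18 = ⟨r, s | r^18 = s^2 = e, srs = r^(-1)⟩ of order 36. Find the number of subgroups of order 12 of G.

3

|G| = 36 and 12 | 36, so subgroups of order 12 are possible by Lagrange.
The subgroups of order 12 are: {e, r^3, r^6, r^9, r^12, r^15, rs, r^4s, r^7s, r^10s, r^13s, r^16s}; {e, r^3, r^6, r^9, r^12, r^15, r^2s, r^5s, r^8s, r^11s, r^14s, r^17s}; {e, r^3, r^6, r^9, r^12, r^15, s, r^3s, r^6s, r^9s, r^12s, r^15s}.
So G has 3 subgroups of order 12.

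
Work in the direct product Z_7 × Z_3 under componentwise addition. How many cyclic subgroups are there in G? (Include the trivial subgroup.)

A cyclic subgroup of order d is generated by each of its φ(d) elements of order d, so the cyclic subgroups of order d number (#elements of order d)/φ(d).
Cyclic subgroups by order — order 1: 1; order 3: 1; order 7: 1; order 21: 1.
Total: 4.

4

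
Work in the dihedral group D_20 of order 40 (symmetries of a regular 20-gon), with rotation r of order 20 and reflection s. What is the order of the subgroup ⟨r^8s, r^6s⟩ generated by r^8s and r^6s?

20

|⟨r^8s⟩| = 2 and |⟨r^6s⟩| = 2, so |H| is a multiple of lcm(2, 2) = 2 and divides |G| = 40.
Closing under the operation: H = {e, r^2, r^4, r^6, r^8, r^10, r^12, r^14, r^16, r^18, s, r^2s, r^4s, r^6s, r^8s, r^10s, r^12s, r^14s, r^16s, r^18s}, so |H| = 20.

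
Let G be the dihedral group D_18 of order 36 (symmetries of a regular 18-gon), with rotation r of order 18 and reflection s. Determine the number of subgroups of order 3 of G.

1

|G| = 36 and 3 | 36, so subgroups of order 3 are possible by Lagrange.
The subgroups of order 3 are: {e, r^6, r^12}.
So G has 1 subgroup of order 3.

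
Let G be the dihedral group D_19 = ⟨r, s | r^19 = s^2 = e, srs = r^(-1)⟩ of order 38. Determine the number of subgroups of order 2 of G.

19

|G| = 38 and 2 | 38, so subgroups of order 2 are possible by Lagrange.
The subgroups of order 2 are: {e, r^10s}; {e, r^11s}; {e, r^12s}; {e, r^13s}; … (19 in all).
So G has 19 subgroups of order 2.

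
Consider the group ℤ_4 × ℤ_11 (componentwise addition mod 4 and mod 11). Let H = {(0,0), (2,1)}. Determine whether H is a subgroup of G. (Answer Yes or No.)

No

(2,1) ∈ H but its inverse (2,10) ∉ H, so H is not a subgroup.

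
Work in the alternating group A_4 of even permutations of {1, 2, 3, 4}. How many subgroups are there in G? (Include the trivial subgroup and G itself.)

10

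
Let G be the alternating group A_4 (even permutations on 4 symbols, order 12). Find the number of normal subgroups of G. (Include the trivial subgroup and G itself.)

G has 10 subgroups. Checking conjugation-invariance by order — order 1: 1/1 normal; order 2: 0/3 normal; order 3: 0/4 normal; order 4: 1/1 normal; order 12: 1/1 normal.
Total normal subgroups: 3.

3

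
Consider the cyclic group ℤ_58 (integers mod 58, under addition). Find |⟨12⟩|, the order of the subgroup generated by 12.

In ℤ_58, the order of an element a is n/gcd(a, n).
gcd(12, 58) = 2, so |⟨12⟩| = 58/2 = 29.

29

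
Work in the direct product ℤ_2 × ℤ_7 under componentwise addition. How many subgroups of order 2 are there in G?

|G| = 14 and 2 | 14, so subgroups of order 2 are possible by Lagrange.
The subgroups of order 2 are: {(0,0), (1,0)}.
So G has 1 subgroup of order 2.

1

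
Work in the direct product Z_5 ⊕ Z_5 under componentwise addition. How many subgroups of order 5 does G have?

6

|G| = 25 and 5 | 25, so subgroups of order 5 are possible by Lagrange.
The subgroups of order 5 are: {(0,0), (0,1), (0,2), (0,3), (0,4)}; {(0,0), (1,0), (2,0), (3,0), (4,0)}; {(0,0), (1,1), (2,2), (3,3), (4,4)}; {(0,0), (1,2), (2,4), (3,1), (4,3)}; … (6 in all).
So G has 6 subgroups of order 5.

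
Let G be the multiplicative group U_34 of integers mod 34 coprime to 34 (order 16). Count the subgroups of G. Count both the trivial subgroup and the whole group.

5

|G| = 16, so by Lagrange every subgroup order divides 16. Divisors: 1, 2, 4, 8, 16.
Subgroups by order — order 1: 1; order 2: 1; order 4: 1; order 8: 1; order 16: 1.
Total: 1 + 1 + 1 + 1 + 1 = 5.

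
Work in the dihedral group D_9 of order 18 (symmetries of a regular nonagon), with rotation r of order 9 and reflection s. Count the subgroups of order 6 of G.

3

|G| = 18 and 6 | 18, so subgroups of order 6 are possible by Lagrange.
The subgroups of order 6 are: {e, r^3, r^6, r^2s, r^5s, r^8s}; {e, r^3, r^6, s, r^3s, r^6s}; {e, r^3, r^6, rs, r^4s, r^7s}.
So G has 3 subgroups of order 6.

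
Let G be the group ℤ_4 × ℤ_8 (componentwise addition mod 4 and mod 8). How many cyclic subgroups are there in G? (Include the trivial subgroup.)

14

A cyclic subgroup of order d is generated by each of its φ(d) elements of order d, so the cyclic subgroups of order d number (#elements of order d)/φ(d).
Cyclic subgroups by order — order 1: 1; order 2: 3; order 4: 6; order 8: 4.
Total: 14.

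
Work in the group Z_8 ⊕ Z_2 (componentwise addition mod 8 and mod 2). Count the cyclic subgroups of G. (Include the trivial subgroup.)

8

Each element a generates a cyclic subgroup ⟨a⟩; distinct elements may generate the same one (a cyclic group of order d has φ(d) generators).
Cyclic subgroups by order — order 1: 1; order 2: 3; order 4: 2; order 8: 2.
Total: 8.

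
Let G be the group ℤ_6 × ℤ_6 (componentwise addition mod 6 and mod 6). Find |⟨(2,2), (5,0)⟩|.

|⟨(2,2)⟩| = 3 and |⟨(5,0)⟩| = 6, so |H| is a multiple of lcm(3, 6) = 6 and divides |G| = 36.
Closing under the operation: H = {(0,0), (0,2), (0,4), (1,0), (1,2), (1,4), (2,0), (2,2), (2,4), (3,0), (3,2), (3,4), (4,0), (4,2), (4,4), (5,0), (5,2), (5,4)}, so |H| = 18.

18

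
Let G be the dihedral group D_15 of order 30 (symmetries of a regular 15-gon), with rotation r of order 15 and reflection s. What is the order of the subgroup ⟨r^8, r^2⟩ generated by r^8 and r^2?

|⟨r^8⟩| = 15 and |⟨r^2⟩| = 15, so |H| is a multiple of lcm(15, 15) = 15 and divides |G| = 30.
Closing under the operation: H = {e, r, r^2, r^3, r^4, r^5, r^6, r^7, r^8, r^9, r^10, r^11, r^12, r^13, r^14}, so |H| = 15.

15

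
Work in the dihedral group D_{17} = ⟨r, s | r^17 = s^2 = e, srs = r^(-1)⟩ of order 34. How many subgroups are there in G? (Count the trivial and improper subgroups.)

|G| = 34, so by Lagrange every subgroup order divides 34. Divisors: 1, 2, 17, 34.
Subgroups by order — order 1: 1; order 2: 17; order 17: 1; order 34: 1.
Total: 1 + 17 + 1 + 1 = 20.

20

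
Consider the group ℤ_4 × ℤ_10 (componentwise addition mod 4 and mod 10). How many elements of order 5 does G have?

4

An element (a,b) has order lcm(ord(a), ord(b)); count pairs with lcm equal to 5.
Enumerating gives 4 such elements.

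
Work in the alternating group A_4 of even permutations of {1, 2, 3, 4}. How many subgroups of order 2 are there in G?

3

|G| = 12 and 2 | 12, so subgroups of order 2 are possible by Lagrange.
The subgroups of order 2 are: {e, (1 2)(3 4)}; {e, (1 3)(2 4)}; {e, (1 4)(2 3)}.
So G has 3 subgroups of order 2.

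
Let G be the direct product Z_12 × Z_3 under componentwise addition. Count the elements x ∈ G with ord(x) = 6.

8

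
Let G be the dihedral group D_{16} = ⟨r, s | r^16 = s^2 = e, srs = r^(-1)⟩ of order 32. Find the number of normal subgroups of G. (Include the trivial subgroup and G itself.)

8

G has 36 subgroups. Checking conjugation-invariance by order — order 1: 1/1 normal; order 2: 1/17 normal; order 4: 1/9 normal; order 8: 1/5 normal; order 16: 3/3 normal; order 32: 1/1 normal.
Total normal subgroups: 8.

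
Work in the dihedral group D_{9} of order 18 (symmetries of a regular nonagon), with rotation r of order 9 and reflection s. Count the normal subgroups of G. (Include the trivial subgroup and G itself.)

4

G has 16 subgroups. Checking conjugation-invariance by order — order 1: 1/1 normal; order 2: 0/9 normal; order 3: 1/1 normal; order 6: 0/3 normal; order 9: 1/1 normal; order 18: 1/1 normal.
Total normal subgroups: 4.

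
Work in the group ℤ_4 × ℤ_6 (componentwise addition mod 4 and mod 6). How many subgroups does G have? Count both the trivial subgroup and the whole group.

|G| = 24, so by Lagrange every subgroup order divides 24. Divisors: 1, 2, 3, 4, 6, 8, 12, 24.
Subgroups by order — order 1: 1; order 2: 3; order 3: 1; order 4: 3; order 6: 3; order 8: 1; order 12: 3; order 24: 1.
Total: 1 + 3 + 1 + 3 + 3 + 1 + 3 + 1 = 16.

16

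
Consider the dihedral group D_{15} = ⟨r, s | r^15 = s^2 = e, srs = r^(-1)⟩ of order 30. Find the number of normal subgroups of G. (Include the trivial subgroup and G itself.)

5

G has 28 subgroups. Checking conjugation-invariance by order — order 1: 1/1 normal; order 2: 0/15 normal; order 3: 1/1 normal; order 5: 1/1 normal; order 6: 0/5 normal; order 10: 0/3 normal; order 15: 1/1 normal; order 30: 1/1 normal.
Total normal subgroups: 5.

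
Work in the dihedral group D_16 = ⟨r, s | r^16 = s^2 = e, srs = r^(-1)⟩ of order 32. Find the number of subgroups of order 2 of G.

|G| = 32 and 2 | 32, so subgroups of order 2 are possible by Lagrange.
The subgroups of order 2 are: {e, r^10s}; {e, r^11s}; {e, r^12s}; {e, r^13s}; … (17 in all).
So G has 17 subgroups of order 2.

17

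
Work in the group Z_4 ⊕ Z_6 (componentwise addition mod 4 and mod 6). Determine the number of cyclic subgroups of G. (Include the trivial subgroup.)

12

Each element a generates a cyclic subgroup ⟨a⟩; distinct elements may generate the same one (a cyclic group of order d has φ(d) generators).
Cyclic subgroups by order — order 1: 1; order 2: 3; order 3: 1; order 4: 2; order 6: 3; order 12: 2.
Total: 12.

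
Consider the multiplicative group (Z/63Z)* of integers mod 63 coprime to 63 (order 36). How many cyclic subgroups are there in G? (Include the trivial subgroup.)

Each element a generates a cyclic subgroup ⟨a⟩; distinct elements may generate the same one (a cyclic group of order d has φ(d) generators).
Cyclic subgroups by order — order 1: 1; order 2: 3; order 3: 4; order 6: 12.
Total: 20.

20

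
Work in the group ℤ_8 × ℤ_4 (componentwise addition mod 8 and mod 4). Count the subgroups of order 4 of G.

|G| = 32 and 4 | 32, so subgroups of order 4 are possible by Lagrange.
The subgroups of order 4 are: {(0,0), (0,1), (0,2), (0,3)}; {(0,0), (0,2), (4,0), (4,2)}; {(0,0), (0,2), (4,1), (4,3)}; {(0,0), (2,0), (4,0), (6,0)}; … (7 in all).
So G has 7 subgroups of order 4.

7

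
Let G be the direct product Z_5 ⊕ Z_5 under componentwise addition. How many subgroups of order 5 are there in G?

6

|G| = 25 and 5 | 25, so subgroups of order 5 are possible by Lagrange.
The subgroups of order 5 are: {(0,0), (0,1), (0,2), (0,3), (0,4)}; {(0,0), (1,0), (2,0), (3,0), (4,0)}; {(0,0), (1,1), (2,2), (3,3), (4,4)}; {(0,0), (1,2), (2,4), (3,1), (4,3)}; … (6 in all).
So G has 6 subgroups of order 5.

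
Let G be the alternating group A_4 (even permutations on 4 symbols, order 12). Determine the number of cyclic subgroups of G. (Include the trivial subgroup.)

8

A cyclic subgroup of order d is generated by each of its φ(d) elements of order d, so the cyclic subgroups of order d number (#elements of order d)/φ(d).
Cyclic subgroups by order — order 1: 1; order 2: 3; order 3: 4.
Total: 8.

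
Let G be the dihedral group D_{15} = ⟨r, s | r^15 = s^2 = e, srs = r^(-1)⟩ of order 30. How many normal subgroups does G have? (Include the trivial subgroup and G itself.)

5

G has 28 subgroups. Checking conjugation-invariance by order — order 1: 1/1 normal; order 2: 0/15 normal; order 3: 1/1 normal; order 5: 1/1 normal; order 6: 0/5 normal; order 10: 0/3 normal; order 15: 1/1 normal; order 30: 1/1 normal.
Total normal subgroups: 5.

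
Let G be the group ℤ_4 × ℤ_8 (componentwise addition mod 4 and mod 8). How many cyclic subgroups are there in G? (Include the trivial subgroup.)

14

A cyclic subgroup of order d is generated by each of its φ(d) elements of order d, so the cyclic subgroups of order d number (#elements of order d)/φ(d).
Cyclic subgroups by order — order 1: 1; order 2: 3; order 4: 6; order 8: 4.
Total: 14.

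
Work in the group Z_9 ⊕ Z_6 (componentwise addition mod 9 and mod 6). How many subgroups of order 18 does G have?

4

|G| = 54 and 18 | 54, so subgroups of order 18 are possible by Lagrange.
The subgroups of order 18 are: {(0,0), (0,1), (0,2), (0,3), (0,4), (0,5), (3,0), (3,1), (3,2), (3,3), (3,4), (3,5), (6,0), (6,1), (6,2), (6,3), (6,4), (6,5)}; {(0,0), (0,3), (1,0), (1,3), (2,0), (2,3), (3,0), (3,3), (4,0), (4,3), (5,0), (5,3), (6,0), (6,3), (7,0), (7,3), (8,0), (8,3)}; {(0,0), (0,3), (1,1), (1,4), (2,2), (2,5), (3,0), (3,3), (4,1), (4,4), (5,2), (5,5), (6,0), (6,3), (7,1), (7,4), (8,2), (8,5)}; {(0,0), (0,3), (1,2), (1,5), (2,1), (2,4), (3,0), (3,3), (4,2), (4,5), (5,1), (5,4), (6,0), (6,3), (7,2), (7,5), (8,1), (8,4)}.
So G has 4 subgroups of order 18.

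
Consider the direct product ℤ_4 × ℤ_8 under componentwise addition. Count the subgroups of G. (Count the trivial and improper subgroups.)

22

|G| = 32, so by Lagrange every subgroup order divides 32. Divisors: 1, 2, 4, 8, 16, 32.
Subgroups by order — order 1: 1; order 2: 3; order 4: 7; order 8: 7; order 16: 3; order 32: 1.
Total: 1 + 3 + 7 + 7 + 3 + 1 = 22.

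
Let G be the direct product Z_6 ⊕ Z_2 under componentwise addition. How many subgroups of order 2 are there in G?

3

|G| = 12 and 2 | 12, so subgroups of order 2 are possible by Lagrange.
The subgroups of order 2 are: {(0,0), (0,1)}; {(0,0), (3,0)}; {(0,0), (3,1)}.
So G has 3 subgroups of order 2.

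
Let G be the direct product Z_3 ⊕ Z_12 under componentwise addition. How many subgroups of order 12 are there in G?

4

|G| = 36 and 12 | 36, so subgroups of order 12 are possible by Lagrange.
The subgroups of order 12 are: {(0,0), (0,1), (0,2), (0,3), (0,4), (0,5), (0,6), (0,7), (0,8), (0,9), (0,10), (0,11)}; {(0,0), (0,3), (0,6), (0,9), (1,0), (1,3), (1,6), (1,9), (2,0), (2,3), (2,6), (2,9)}; {(0,0), (0,3), (0,6), (0,9), (1,1), (1,4), (1,7), (1,10), (2,2), (2,5), (2,8), (2,11)}; {(0,0), (0,3), (0,6), (0,9), (1,2), (1,5), (1,8), (1,11), (2,1), (2,4), (2,7), (2,10)}.
So G has 4 subgroups of order 12.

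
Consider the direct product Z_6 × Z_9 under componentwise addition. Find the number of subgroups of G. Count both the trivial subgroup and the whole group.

|G| = 54, so by Lagrange every subgroup order divides 54. Divisors: 1, 2, 3, 6, 9, 18, 27, 54.
Subgroups by order — order 1: 1; order 2: 1; order 3: 4; order 6: 4; order 9: 4; order 18: 4; order 27: 1; order 54: 1.
Total: 1 + 1 + 4 + 4 + 4 + 4 + 1 + 1 = 20.

20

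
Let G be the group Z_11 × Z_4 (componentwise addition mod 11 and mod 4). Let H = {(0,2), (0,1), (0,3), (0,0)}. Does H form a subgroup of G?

|H| = 4 divides |G| = 44, consistent with Lagrange.
H contains the identity, every element's inverse is in H, and H is closed under +: it is a subgroup.
In fact H = ⟨(0,1)⟩.

Yes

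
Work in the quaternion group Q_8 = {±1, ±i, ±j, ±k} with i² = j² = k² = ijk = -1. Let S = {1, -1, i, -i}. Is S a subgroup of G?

Yes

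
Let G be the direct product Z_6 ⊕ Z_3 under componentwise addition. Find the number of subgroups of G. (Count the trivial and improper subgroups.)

|G| = 18, so by Lagrange every subgroup order divides 18. Divisors: 1, 2, 3, 6, 9, 18.
Subgroups by order — order 1: 1; order 2: 1; order 3: 4; order 6: 4; order 9: 1; order 18: 1.
Total: 1 + 1 + 4 + 4 + 1 + 1 = 12.

12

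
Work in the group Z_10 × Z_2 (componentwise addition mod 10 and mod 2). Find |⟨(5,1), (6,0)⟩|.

10

|⟨(5,1)⟩| = 2 and |⟨(6,0)⟩| = 5, so |H| is a multiple of lcm(2, 5) = 10 and divides |G| = 20.
Closing under the operation: H = {(0,0), (1,1), (2,0), (3,1), (4,0), (5,1), (6,0), (7,1), (8,0), (9,1)}, so |H| = 10.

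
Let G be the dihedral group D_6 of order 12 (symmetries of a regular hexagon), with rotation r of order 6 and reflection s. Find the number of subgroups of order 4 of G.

|G| = 12 and 4 | 12, so subgroups of order 4 are possible by Lagrange.
The subgroups of order 4 are: {e, r^3, r^2s, r^5s}; {e, r^3, s, r^3s}; {e, r^3, rs, r^4s}.
So G has 3 subgroups of order 4.

3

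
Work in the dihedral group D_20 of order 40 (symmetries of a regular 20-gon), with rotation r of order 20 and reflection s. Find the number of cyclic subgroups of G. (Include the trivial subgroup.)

A cyclic subgroup of order d is generated by each of its φ(d) elements of order d, so the cyclic subgroups of order d number (#elements of order d)/φ(d).
Cyclic subgroups by order — order 1: 1; order 2: 21; order 4: 1; order 5: 1; order 10: 1; order 20: 1.
Total: 26.

26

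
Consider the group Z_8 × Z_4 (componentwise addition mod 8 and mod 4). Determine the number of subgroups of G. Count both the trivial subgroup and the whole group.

22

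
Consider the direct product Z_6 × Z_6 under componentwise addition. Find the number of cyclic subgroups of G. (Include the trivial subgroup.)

20

A cyclic subgroup of order d is generated by each of its φ(d) elements of order d, so the cyclic subgroups of order d number (#elements of order d)/φ(d).
Cyclic subgroups by order — order 1: 1; order 2: 3; order 3: 4; order 6: 12.
Total: 20.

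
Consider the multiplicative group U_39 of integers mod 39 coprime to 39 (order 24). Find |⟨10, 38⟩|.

|⟨10⟩| = 6 and |⟨38⟩| = 2, so |H| is a multiple of lcm(6, 2) = 6 and divides |G| = 24.
Closing under the operation: H = {1, 4, 10, 14, 16, 17, 22, 23, 25, 29, 35, 38}, so |H| = 12.

12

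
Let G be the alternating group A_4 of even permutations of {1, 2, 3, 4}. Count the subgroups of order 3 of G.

4

|G| = 12 and 3 | 12, so subgroups of order 3 are possible by Lagrange.
The subgroups of order 3 are: {e, (1 2 3), (1 3 2)}; {e, (1 2 4), (1 4 2)}; {e, (1 3 4), (1 4 3)}; {e, (2 3 4), (2 4 3)}.
So G has 4 subgroups of order 3.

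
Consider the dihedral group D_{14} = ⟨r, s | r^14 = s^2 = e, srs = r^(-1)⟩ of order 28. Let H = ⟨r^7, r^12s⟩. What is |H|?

4

|⟨r^7⟩| = 2 and |⟨r^12s⟩| = 2, so |H| is a multiple of lcm(2, 2) = 2 and divides |G| = 28.
Closing under the operation: H = {e, r^7, r^5s, r^12s}, so |H| = 4.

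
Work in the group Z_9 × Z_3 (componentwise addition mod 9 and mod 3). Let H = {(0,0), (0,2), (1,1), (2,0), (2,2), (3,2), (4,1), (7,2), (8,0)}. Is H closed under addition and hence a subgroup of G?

(1,1) ∈ H but its inverse (8,2) ∉ H, so H is not a subgroup.

No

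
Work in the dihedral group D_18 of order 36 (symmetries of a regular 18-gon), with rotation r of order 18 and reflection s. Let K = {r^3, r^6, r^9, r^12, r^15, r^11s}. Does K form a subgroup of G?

The identity e ∉ K, so K is not a subgroup.

No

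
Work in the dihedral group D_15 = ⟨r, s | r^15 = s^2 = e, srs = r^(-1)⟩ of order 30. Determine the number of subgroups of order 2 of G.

15

|G| = 30 and 2 | 30, so subgroups of order 2 are possible by Lagrange.
The subgroups of order 2 are: {e, r^10s}; {e, r^11s}; {e, r^12s}; {e, r^13s}; … (15 in all).
So G has 15 subgroups of order 2.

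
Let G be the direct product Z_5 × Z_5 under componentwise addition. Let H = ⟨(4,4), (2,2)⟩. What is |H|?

|⟨(4,4)⟩| = 5 and |⟨(2,2)⟩| = 5, so |H| is a multiple of lcm(5, 5) = 5 and divides |G| = 25.
Closing under the operation: H = {(0,0), (1,1), (2,2), (3,3), (4,4)}, so |H| = 5.

5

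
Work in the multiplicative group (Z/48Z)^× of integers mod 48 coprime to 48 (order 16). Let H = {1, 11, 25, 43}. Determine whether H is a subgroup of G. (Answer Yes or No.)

11 ∈ H but its inverse 35 ∉ H, so H is not a subgroup.

No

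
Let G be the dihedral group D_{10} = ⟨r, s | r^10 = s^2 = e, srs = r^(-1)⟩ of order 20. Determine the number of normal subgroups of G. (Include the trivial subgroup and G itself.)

7

G has 22 subgroups. Checking conjugation-invariance by order — order 1: 1/1 normal; order 2: 1/11 normal; order 4: 0/5 normal; order 5: 1/1 normal; order 10: 3/3 normal; order 20: 1/1 normal.
Total normal subgroups: 7.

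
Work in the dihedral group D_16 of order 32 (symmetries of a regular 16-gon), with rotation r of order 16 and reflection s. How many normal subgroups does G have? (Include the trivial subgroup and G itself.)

8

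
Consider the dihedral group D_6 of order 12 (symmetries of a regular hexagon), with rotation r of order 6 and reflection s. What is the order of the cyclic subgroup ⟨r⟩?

Computing powers of r: the smallest k with (r)^k = e is k = 6.

6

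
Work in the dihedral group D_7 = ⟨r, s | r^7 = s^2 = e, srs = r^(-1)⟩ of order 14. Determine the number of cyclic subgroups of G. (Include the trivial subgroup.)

Each element a generates a cyclic subgroup ⟨a⟩; distinct elements may generate the same one (a cyclic group of order d has φ(d) generators).
Cyclic subgroups by order — order 1: 1; order 2: 7; order 7: 1.
Total: 9.

9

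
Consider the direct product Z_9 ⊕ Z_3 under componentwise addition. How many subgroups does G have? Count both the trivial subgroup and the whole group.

|G| = 27, so by Lagrange every subgroup order divides 27. Divisors: 1, 3, 9, 27.
Subgroups by order — order 1: 1; order 3: 4; order 9: 4; order 27: 1.
Total: 1 + 4 + 4 + 1 = 10.

10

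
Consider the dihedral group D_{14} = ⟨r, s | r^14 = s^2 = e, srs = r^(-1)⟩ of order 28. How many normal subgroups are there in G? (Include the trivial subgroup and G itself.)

G has 28 subgroups. Checking conjugation-invariance by order — order 1: 1/1 normal; order 2: 1/15 normal; order 4: 0/7 normal; order 7: 1/1 normal; order 14: 3/3 normal; order 28: 1/1 normal.
Total normal subgroups: 7.

7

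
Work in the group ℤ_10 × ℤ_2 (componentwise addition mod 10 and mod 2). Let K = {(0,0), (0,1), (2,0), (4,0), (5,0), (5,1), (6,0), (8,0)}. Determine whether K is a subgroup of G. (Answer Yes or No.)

|K| = 8 does not divide |G| = 20, so by Lagrange K is not a subgroup.

No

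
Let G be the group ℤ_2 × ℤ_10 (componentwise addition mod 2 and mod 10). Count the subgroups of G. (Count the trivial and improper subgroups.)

10

|G| = 20, so by Lagrange every subgroup order divides 20. Divisors: 1, 2, 4, 5, 10, 20.
Subgroups by order — order 1: 1; order 2: 3; order 4: 1; order 5: 1; order 10: 3; order 20: 1.
Total: 1 + 3 + 1 + 1 + 3 + 1 = 10.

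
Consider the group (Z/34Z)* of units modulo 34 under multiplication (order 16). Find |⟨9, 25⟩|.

|⟨9⟩| = 8 and |⟨25⟩| = 8, so |H| is a multiple of lcm(8, 8) = 8 and divides |G| = 16.
Closing under the operation: H = {1, 9, 13, 15, 19, 21, 25, 33}, so |H| = 8.

8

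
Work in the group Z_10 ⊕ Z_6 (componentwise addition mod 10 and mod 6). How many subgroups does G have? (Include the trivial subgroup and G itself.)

|G| = 60, so by Lagrange every subgroup order divides 60. Divisors: 1, 2, 3, 4, 5, 6, 10, 12, 15, 20, 30, 60.
Subgroups by order — order 1: 1; order 2: 3; order 3: 1; order 4: 1; order 5: 1; order 6: 3; order 10: 3; order 12: 1; order 15: 1; order 20: 1; order 30: 3; order 60: 1.
Total: 1 + 3 + 1 + 1 + 1 + 3 + 3 + 1 + 1 + 1 + 3 + 1 = 20.

20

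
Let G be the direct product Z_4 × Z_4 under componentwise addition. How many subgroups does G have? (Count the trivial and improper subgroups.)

|G| = 16, so by Lagrange every subgroup order divides 16. Divisors: 1, 2, 4, 8, 16.
Subgroups by order — order 1: 1; order 2: 3; order 4: 7; order 8: 3; order 16: 1.
Total: 1 + 3 + 7 + 3 + 1 = 15.

15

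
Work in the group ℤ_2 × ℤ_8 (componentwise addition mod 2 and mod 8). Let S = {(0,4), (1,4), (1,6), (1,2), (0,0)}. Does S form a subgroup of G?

No

|S| = 5 does not divide |G| = 16, so by Lagrange S is not a subgroup.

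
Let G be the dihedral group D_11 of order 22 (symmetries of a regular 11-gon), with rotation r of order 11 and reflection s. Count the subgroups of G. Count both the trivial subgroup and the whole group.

14

|G| = 22, so by Lagrange every subgroup order divides 22. Divisors: 1, 2, 11, 22.
Subgroups by order — order 1: 1; order 2: 11; order 11: 1; order 22: 1.
Total: 1 + 11 + 1 + 1 = 14.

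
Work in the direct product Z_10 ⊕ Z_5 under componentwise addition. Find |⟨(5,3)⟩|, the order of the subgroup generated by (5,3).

10

The order of (5,3) in Z_10 × Z_5 is lcm(ord(5) in Z_10, ord(3) in Z_5).
ord(5) = 2 and ord(3) = 5, so |⟨(5,3)⟩| = lcm(2, 5) = 10.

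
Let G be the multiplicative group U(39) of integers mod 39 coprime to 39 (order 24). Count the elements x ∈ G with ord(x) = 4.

4

The elements of order 4 are: 5, 8, 31, 34.
That's 4.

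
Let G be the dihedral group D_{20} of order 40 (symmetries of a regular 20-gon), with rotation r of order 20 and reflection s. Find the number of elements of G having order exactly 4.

2

The elements of order 4 are: r^5, r^15.
That's 2.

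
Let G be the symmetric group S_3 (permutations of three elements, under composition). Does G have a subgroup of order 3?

Yes

3 | 6. A subgroup of order 3 is {e, (1 2 3), (1 3 2)}.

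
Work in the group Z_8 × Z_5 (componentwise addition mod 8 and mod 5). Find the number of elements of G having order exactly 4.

2

An element (a,b) has order lcm(ord(a), ord(b)); count pairs with lcm equal to 4.
Enumerating gives 2 such elements.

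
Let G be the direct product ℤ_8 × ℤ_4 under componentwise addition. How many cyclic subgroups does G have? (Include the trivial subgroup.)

14

A cyclic subgroup of order d is generated by each of its φ(d) elements of order d, so the cyclic subgroups of order d number (#elements of order d)/φ(d).
Cyclic subgroups by order — order 1: 1; order 2: 3; order 4: 6; order 8: 4.
Total: 14.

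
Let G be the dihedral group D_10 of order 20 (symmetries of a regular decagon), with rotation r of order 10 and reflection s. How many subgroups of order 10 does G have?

3

|G| = 20 and 10 | 20, so subgroups of order 10 are possible by Lagrange.
The subgroups of order 10 are: {e, r, r^2, r^3, r^4, r^5, r^6, r^7, r^8, r^9}; {e, r^2, r^4, r^6, r^8, s, r^2s, r^4s, r^6s, r^8s}; {e, r^2, r^4, r^6, r^8, rs, r^3s, r^5s, r^7s, r^9s}.
So G has 3 subgroups of order 10.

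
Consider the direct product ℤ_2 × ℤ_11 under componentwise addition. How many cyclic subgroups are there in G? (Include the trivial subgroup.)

A cyclic subgroup of order d is generated by each of its φ(d) elements of order d, so the cyclic subgroups of order d number (#elements of order d)/φ(d).
Cyclic subgroups by order — order 1: 1; order 2: 1; order 11: 1; order 22: 1.
Total: 4.

4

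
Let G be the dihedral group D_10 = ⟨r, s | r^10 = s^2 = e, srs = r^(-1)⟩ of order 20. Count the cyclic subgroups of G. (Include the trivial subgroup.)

A cyclic subgroup of order d is generated by each of its φ(d) elements of order d, so the cyclic subgroups of order d number (#elements of order d)/φ(d).
Cyclic subgroups by order — order 1: 1; order 2: 11; order 5: 1; order 10: 1.
Total: 14.

14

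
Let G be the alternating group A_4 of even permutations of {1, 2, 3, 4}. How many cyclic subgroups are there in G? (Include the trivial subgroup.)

A cyclic subgroup of order d is generated by each of its φ(d) elements of order d, so the cyclic subgroups of order d number (#elements of order d)/φ(d).
Cyclic subgroups by order — order 1: 1; order 2: 3; order 3: 4.
Total: 8.

8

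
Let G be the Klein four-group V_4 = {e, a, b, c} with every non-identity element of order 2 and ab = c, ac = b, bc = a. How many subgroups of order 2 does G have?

3

|G| = 4 and 2 | 4, so subgroups of order 2 are possible by Lagrange.
The subgroups of order 2 are: {e, a}; {e, b}; {e, c}.
So G has 3 subgroups of order 2.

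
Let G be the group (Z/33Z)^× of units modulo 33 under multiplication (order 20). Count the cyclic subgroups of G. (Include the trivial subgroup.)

Group the elements of G by the cyclic subgroup they generate; each cyclic subgroup of order d accounts for φ(d) elements.
Cyclic subgroups by order — order 1: 1; order 2: 3; order 5: 1; order 10: 3.
Total: 8.

8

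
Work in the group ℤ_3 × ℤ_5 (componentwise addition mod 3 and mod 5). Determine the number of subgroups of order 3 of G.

|G| = 15 and 3 | 15, so subgroups of order 3 are possible by Lagrange.
The subgroups of order 3 are: {(0,0), (1,0), (2,0)}.
So G has 1 subgroup of order 3.

1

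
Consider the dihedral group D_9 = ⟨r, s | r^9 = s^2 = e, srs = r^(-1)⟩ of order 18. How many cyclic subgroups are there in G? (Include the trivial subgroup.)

Group the elements of G by the cyclic subgroup they generate; each cyclic subgroup of order d accounts for φ(d) elements.
Cyclic subgroups by order — order 1: 1; order 2: 9; order 3: 1; order 9: 1.
Total: 12.

12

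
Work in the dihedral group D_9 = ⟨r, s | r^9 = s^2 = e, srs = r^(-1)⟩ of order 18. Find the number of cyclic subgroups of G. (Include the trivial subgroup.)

12

Each element a generates a cyclic subgroup ⟨a⟩; distinct elements may generate the same one (a cyclic group of order d has φ(d) generators).
Cyclic subgroups by order — order 1: 1; order 2: 9; order 3: 1; order 9: 1.
Total: 12.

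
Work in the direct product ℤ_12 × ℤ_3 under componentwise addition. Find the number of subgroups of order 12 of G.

|G| = 36 and 12 | 36, so subgroups of order 12 are possible by Lagrange.
The subgroups of order 12 are: {(0,0), (0,1), (0,2), (3,0), (3,1), (3,2), (6,0), (6,1), (6,2), (9,0), (9,1), (9,2)}; {(0,0), (1,0), (2,0), (3,0), (4,0), (5,0), (6,0), (7,0), (8,0), (9,0), (10,0), (11,0)}; {(0,0), (1,1), (2,2), (3,0), (4,1), (5,2), (6,0), (7,1), (8,2), (9,0), (10,1), (11,2)}; {(0,0), (1,2), (2,1), (3,0), (4,2), (5,1), (6,0), (7,2), (8,1), (9,0), (10,2), (11,1)}.
So G has 4 subgroups of order 12.

4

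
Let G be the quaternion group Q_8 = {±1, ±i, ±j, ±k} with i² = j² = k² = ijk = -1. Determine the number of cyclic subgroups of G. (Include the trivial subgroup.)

Group the elements of G by the cyclic subgroup they generate; each cyclic subgroup of order d accounts for φ(d) elements.
Cyclic subgroups by order — order 1: 1; order 2: 1; order 4: 3.
Total: 5.

5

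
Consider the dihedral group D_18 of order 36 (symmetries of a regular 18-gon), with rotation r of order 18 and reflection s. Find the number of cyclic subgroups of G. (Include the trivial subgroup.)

Group the elements of G by the cyclic subgroup they generate; each cyclic subgroup of order d accounts for φ(d) elements.
Cyclic subgroups by order — order 1: 1; order 2: 19; order 3: 1; order 6: 1; order 9: 1; order 18: 1.
Total: 24.

24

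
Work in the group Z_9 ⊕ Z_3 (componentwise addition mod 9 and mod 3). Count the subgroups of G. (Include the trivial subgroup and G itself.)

|G| = 27, so by Lagrange every subgroup order divides 27. Divisors: 1, 3, 9, 27.
Subgroups by order — order 1: 1; order 3: 4; order 9: 4; order 27: 1.
Total: 1 + 4 + 4 + 1 = 10.

10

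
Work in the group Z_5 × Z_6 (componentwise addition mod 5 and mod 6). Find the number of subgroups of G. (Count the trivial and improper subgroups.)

|G| = 30, so by Lagrange every subgroup order divides 30. Divisors: 1, 2, 3, 5, 6, 10, 15, 30.
Subgroups by order — order 1: 1; order 2: 1; order 3: 1; order 5: 1; order 6: 1; order 10: 1; order 15: 1; order 30: 1.
Total: 1 + 1 + 1 + 1 + 1 + 1 + 1 + 1 = 8.

8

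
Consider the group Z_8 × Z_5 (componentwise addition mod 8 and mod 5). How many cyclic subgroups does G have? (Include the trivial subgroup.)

8

A cyclic subgroup of order d is generated by each of its φ(d) elements of order d, so the cyclic subgroups of order d number (#elements of order d)/φ(d).
Cyclic subgroups by order — order 1: 1; order 2: 1; order 4: 1; order 5: 1; order 8: 1; order 10: 1; order 20: 1; order 40: 1.
Total: 8.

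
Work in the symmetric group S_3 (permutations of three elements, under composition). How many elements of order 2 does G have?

3

The elements of order 2 are: (2 3), (1 2), (1 3).
That's 3.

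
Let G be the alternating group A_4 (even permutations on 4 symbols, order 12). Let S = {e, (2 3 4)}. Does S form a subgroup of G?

No

(2 3 4) ∈ S but its inverse (2 4 3) ∉ S, so S is not a subgroup.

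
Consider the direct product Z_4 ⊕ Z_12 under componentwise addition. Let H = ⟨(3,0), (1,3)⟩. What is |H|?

16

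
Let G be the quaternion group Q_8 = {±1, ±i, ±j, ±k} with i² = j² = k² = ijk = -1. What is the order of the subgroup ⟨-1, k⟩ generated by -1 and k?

4

|⟨-1⟩| = 2 and |⟨k⟩| = 4, so |H| is a multiple of lcm(2, 4) = 4 and divides |G| = 8.
Closing under the operation: H = {1, -1, k, -k}, so |H| = 4.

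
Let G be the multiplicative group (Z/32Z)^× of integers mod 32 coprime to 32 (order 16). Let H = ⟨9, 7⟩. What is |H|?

8

|⟨9⟩| = 4 and |⟨7⟩| = 4, so |H| is a multiple of lcm(4, 4) = 4 and divides |G| = 16.
Closing under the operation: H = {1, 7, 9, 15, 17, 23, 25, 31}, so |H| = 8.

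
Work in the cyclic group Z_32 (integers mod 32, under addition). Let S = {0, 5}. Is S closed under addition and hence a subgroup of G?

5 ∈ S but its inverse 27 ∉ S, so S is not a subgroup.

No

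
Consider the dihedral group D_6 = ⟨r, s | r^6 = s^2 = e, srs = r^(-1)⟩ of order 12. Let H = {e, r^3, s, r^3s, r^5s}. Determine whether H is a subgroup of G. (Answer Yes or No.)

No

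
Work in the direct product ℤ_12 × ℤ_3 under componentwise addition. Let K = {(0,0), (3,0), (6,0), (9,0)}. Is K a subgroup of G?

Yes

|K| = 4 divides |G| = 36, consistent with Lagrange.
K contains the identity, every element's inverse is in K, and K is closed under +: it is a subgroup.
In fact K = ⟨(9,0)⟩.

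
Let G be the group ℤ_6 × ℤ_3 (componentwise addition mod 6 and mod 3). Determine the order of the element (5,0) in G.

The order of (5,0) in Z_6 × Z_3 is lcm(ord(5) in Z_6, ord(0) in Z_3).
ord(5) = 6 and ord(0) = 1, so |⟨(5,0)⟩| = lcm(6, 1) = 6.

6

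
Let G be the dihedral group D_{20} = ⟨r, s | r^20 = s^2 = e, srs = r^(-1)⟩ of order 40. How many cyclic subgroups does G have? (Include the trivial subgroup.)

26

Group the elements of G by the cyclic subgroup they generate; each cyclic subgroup of order d accounts for φ(d) elements.
Cyclic subgroups by order — order 1: 1; order 2: 21; order 4: 1; order 5: 1; order 10: 1; order 20: 1.
Total: 26.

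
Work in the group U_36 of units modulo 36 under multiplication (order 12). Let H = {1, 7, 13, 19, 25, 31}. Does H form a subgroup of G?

Yes

|H| = 6 divides |G| = 12, consistent with Lagrange.
H contains the identity, every element's inverse is in H, and H is closed under ·: it is a subgroup.
In fact H = ⟨7⟩.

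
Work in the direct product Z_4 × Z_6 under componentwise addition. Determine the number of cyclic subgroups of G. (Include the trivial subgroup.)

12

Group the elements of G by the cyclic subgroup they generate; each cyclic subgroup of order d accounts for φ(d) elements.
Cyclic subgroups by order — order 1: 1; order 2: 3; order 3: 1; order 4: 2; order 6: 3; order 12: 2.
Total: 12.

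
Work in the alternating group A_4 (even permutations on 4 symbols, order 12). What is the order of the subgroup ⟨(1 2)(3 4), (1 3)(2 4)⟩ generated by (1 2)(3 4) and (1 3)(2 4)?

|⟨(1 2)(3 4)⟩| = 2 and |⟨(1 3)(2 4)⟩| = 2, so |H| is a multiple of lcm(2, 2) = 2 and divides |G| = 12.
Closing under the operation: H = {e, (1 2)(3 4), (1 3)(2 4), (1 4)(2 3)}, so |H| = 4.

4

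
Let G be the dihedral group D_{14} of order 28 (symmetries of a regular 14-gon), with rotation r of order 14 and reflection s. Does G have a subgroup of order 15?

No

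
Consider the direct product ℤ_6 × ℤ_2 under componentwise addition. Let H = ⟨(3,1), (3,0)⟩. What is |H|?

4

|⟨(3,1)⟩| = 2 and |⟨(3,0)⟩| = 2, so |H| is a multiple of lcm(2, 2) = 2 and divides |G| = 12.
Closing under the operation: H = {(0,0), (0,1), (3,0), (3,1)}, so |H| = 4.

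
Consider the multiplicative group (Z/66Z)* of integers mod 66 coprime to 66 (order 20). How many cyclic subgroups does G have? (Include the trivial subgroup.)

A cyclic subgroup of order d is generated by each of its φ(d) elements of order d, so the cyclic subgroups of order d number (#elements of order d)/φ(d).
Cyclic subgroups by order — order 1: 1; order 2: 3; order 5: 1; order 10: 3.
Total: 8.

8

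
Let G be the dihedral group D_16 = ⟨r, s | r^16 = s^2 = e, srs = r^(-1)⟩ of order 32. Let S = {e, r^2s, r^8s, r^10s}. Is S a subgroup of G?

No

Closure fails: r^2s · r^8s = r^10 ∉ S. So S is not a subgroup.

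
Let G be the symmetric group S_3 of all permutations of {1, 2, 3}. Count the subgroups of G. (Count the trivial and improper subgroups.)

|G| = 6, so by Lagrange every subgroup order divides 6. Divisors: 1, 2, 3, 6.
Subgroups by order — order 1: 1; order 2: 3; order 3: 1; order 6: 1.
Total: 1 + 3 + 1 + 1 = 6.

6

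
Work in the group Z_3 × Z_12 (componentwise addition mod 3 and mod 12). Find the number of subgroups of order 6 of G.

|G| = 36 and 6 | 36, so subgroups of order 6 are possible by Lagrange.
The subgroups of order 6 are: {(0,0), (0,2), (0,4), (0,6), (0,8), (0,10)}; {(0,0), (0,6), (1,0), (1,6), (2,0), (2,6)}; {(0,0), (0,6), (1,4), (1,10), (2,2), (2,8)}; {(0,0), (0,6), (1,2), (1,8), (2,4), (2,10)}.
So G has 4 subgroups of order 6.

4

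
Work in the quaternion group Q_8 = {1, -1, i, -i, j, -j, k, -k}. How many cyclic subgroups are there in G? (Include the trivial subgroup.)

5

A cyclic subgroup of order d is generated by each of its φ(d) elements of order d, so the cyclic subgroups of order d number (#elements of order d)/φ(d).
Cyclic subgroups by order — order 1: 1; order 2: 1; order 4: 3.
Total: 5.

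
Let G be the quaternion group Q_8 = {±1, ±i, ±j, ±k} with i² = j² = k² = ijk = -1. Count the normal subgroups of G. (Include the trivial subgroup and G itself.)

G has 6 subgroups. Checking conjugation-invariance by order — order 1: 1/1 normal; order 2: 1/1 normal; order 4: 3/3 normal; order 8: 1/1 normal.
Total normal subgroups: 6.

6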